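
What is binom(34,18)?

C(34,18) = C(34,16) by symmetry.
C(34,16) = (34·33·32·31·30·29·28·27·26·25·24·23·22·21·20·19) / 16! = 46113021921146019840000 / 20922789888000 = 2203961430.

2203961430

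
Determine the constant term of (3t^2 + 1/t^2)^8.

5670

General term: C(8,j)·(3t^2)^j·(1/t^2)^(8-j), with t-exponent 2j − 2(8−j) = 4j − 16.
Set 4j − 16 = 0: j = 4.
C(8,4) = 70; 3^4 = 81; 1^4 = 1.
Coefficient = 70 · 81 · 1 = 5670.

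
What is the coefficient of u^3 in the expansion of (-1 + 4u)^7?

The general term is C(7,j)·(-1)^j·(4u)^(7-j); the u^3 term has j = 4.
C(7,4) = 35.
Coefficient = C(7,4) · 4^3 = 35 · 64 = 2240.

2240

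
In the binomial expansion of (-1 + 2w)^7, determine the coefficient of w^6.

The general term is C(7,j)·(-1)^j·(2w)^(7-j); the w^6 term has j = 1.
C(7,1) = 7.
Coefficient = C(7,1) · (-1)^1 · 2^6 = 7 · (-1) · 64 = -448.

-448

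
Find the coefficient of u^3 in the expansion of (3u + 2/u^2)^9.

314928

General term: C(9,j)·(3u)^j·(2/u^2)^(9-j), with u-exponent 1j − 2(9−j) = 3j − 18.
Set 3j − 18 = 3: j = 7.
C(9,7) = 36; 3^7 = 2187; 2^2 = 4.
Coefficient = 36 · 2187 · 4 = 314928.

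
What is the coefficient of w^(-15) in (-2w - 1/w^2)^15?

-96096

General term: C(15,j)·(-2w)^j·(-1/w^2)^(15-j), with w-exponent 1j − 2(15−j) = 3j − 30.
Set 3j − 30 = -15: j = 5.
C(15,5) = 3003; (-2)^5 = -32; (-1)^10 = 1.
Coefficient = 3003 · (-32) · 1 = -96096.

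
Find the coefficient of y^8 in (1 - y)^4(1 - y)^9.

1287

Coefficient of y^8 = Σ_{j} C(4,j)·(-1)^j·C(9,8-j)·(-1)^(8-j) for j from 0 to 4.
= 9 + 144 + 504 + 504 + 126 = 1287.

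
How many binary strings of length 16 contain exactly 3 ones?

Choose the 3 positions: C(16,3) = 560.

560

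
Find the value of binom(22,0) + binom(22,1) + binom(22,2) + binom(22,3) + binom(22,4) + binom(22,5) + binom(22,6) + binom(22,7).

280600

1 + 22 + 231 + 1540 + 7315 + 26334 + 74613 + 170544 = 280600.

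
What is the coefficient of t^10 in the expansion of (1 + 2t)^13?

The general term is C(13,j)·(1)^j·(2t)^(13-j); the t^10 term has j = 3.
C(13,3) = 286.
Coefficient = C(13,3) · 2^10 = 286 · 1024 = 292864.

292864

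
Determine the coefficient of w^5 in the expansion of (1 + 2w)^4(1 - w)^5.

39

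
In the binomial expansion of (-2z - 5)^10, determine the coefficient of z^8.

The general term is C(10,j)·(-2z)^j·(-5)^(10-j); the z^8 term has j = 8.
C(10,8) = 45.
Coefficient = C(10,8) · (-2)^8 · (-5)^2 = 45 · 256 · 25 = 288000.

288000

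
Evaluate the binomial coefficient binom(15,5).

C(15,5) = (15·14·13·12·11) / 5! = 360360 / 120 = 3003.

3003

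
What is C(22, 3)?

1540

C(22,3) = (22·21·20) / 3! = 9240 / 6 = 1540.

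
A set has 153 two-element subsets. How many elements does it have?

n(n−1)/2 = 153 ⇒ n(n−1) = 306. Since 18·17 = 306, n = 18.

18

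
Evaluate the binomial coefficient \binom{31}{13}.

206253075

C(31,13) = (31·30·29·28·27·26·25·24·23·22·21·20·19) / 13! = 1284342188088960000 / 6227020800 = 206253075.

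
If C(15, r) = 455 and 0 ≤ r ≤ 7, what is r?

3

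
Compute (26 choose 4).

C(26,4) = (26·25·24·23) / 4! = 358800 / 24 = 14950.

14950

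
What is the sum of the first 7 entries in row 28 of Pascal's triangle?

499178

1 + 28 + 378 + 3276 + 20475 + 98280 + 376740 = 499178.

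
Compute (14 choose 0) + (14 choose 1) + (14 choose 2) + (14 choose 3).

470

1 + 14 + 91 + 364 = 470.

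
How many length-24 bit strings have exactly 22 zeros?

Choose the 22 positions: C(24,22) = 276.

276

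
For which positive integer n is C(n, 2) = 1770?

n(n−1)/2 = 1770 ⇒ n(n−1) = 3540. Since 60·59 = 3540, n = 60.

60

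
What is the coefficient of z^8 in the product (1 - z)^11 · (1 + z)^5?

0

Coefficient of z^8 = Σ_{j} C(11,j)·(-1)^j·C(5,8-j)·1^(8-j) for j from 3 to 8.
= (-165) + 1650 + (-4620) + 4620 + (-1650) + 165 = 0.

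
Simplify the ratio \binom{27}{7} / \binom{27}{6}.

3

C(n,k+1)/C(n,k) = (n−k)/(k+1) = (27−6)/(6+1) = 21/7 = 3.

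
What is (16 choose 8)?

C(16,8) = (16·15·14·13·12·11·10·9) / 8! = 518918400 / 40320 = 12870.

12870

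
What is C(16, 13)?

560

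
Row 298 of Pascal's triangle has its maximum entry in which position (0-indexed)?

149

C(298,i) is maximized at i = 298/2 = 149.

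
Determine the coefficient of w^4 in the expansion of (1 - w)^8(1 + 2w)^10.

Coefficient of w^4 = Σ_{j} C(8,j)·(-1)^j·C(10,4-j)·2^(4-j) for j from 0 to 4.
= 3360 + (-7680) + 5040 + (-1120) + 70 = -330.

-330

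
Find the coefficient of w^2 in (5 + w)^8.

The general term is C(8,j)·(5)^j·(w)^(8-j); the w^2 term has j = 6.
C(8,6) = 28.
Coefficient = C(8,6) · 5^6 = 28 · 15625 = 437500.

437500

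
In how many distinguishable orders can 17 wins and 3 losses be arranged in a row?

Choose positions for the wins: C(20,17) = 1140.

1140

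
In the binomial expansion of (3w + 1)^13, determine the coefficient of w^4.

The general term is C(13,j)·(3w)^j·(1)^(13-j); the w^4 term has j = 4.
C(13,4) = 715.
Coefficient = C(13,4) · 3^4 = 715 · 81 = 57915.

57915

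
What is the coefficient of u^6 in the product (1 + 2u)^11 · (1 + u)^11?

Coefficient of u^6 = Σ_{j} C(11,j)·2^j·C(11,6-j)·1^(6-j) for j from 0 to 6.
= 462 + 10164 + 72600 + 217800 + 290400 + 162624 + 29568 = 783618.

783618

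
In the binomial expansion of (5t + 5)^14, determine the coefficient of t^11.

The general term is C(14,j)·(5t)^j·(5)^(14-j); the t^11 term has j = 11.
C(14,11) = 364.
Coefficient = C(14,11) · 5^11 · 5^3 = 364 · 48828125 · 125 = 2221679687500.

2221679687500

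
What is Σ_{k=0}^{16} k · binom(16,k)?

524288

Differentiating (1+x)^16 and setting x=1: Σ k·C(16,k) = 16·2^15 = 524288.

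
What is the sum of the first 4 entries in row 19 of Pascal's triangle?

1160

1 + 19 + 171 + 969 = 1160.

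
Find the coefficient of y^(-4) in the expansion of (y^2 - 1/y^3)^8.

General term: C(8,j)·(y^2)^j·(-1/y^3)^(8-j), with y-exponent 2j − 3(8−j) = 5j − 24.
Set 5j − 24 = -4: j = 4.
C(8,4) = 70; 1^4 = 1; (-1)^4 = 1.
Coefficient = 70 · 1 · 1 = 70.

70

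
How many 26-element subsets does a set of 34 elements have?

C(34,26) = C(34,8) by symmetry.
C(34,8) = (34·33·32·31·30·29·28·27) / 8! = 732058145280 / 40320 = 18156204.

18156204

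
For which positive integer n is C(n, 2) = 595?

35

n(n−1)/2 = 595 ⇒ n(n−1) = 1190. Since 35·34 = 1190, n = 35.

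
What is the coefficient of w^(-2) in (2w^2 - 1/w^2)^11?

14784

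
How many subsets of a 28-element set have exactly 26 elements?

378

Choose the 26 positions: C(28,26) = 378.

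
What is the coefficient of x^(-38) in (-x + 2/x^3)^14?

-114688

General term: C(14,j)·(-x)^j·(2/x^3)^(14-j), with x-exponent 1j − 3(14−j) = 4j − 42.
Set 4j − 42 = -38: j = 1.
C(14,1) = 14; (-1)^1 = -1; 2^13 = 8192.
Coefficient = 14 · (-1) · 8192 = -114688.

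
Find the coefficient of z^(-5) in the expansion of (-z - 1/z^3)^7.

General term: C(7,j)·(-z)^j·(-1/z^3)^(7-j), with z-exponent 1j − 3(7−j) = 4j − 21.
Set 4j − 21 = -5: j = 4.
C(7,4) = 35; (-1)^4 = 1; (-1)^3 = -1.
Coefficient = 35 · 1 · (-1) = -35.

-35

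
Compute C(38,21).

28781143380

C(38,21) = C(38,17) by symmetry.
C(38,17) = (38·37·36·35·34·33·32·31·30·29·28·27·26·25·24·23·22) / 17! = 10237090866494416404480000 / 355687428096000 = 28781143380.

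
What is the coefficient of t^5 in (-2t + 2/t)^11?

337920

General term: C(11,j)·(-2t)^j·(2/t)^(11-j), with t-exponent 1j − 1(11−j) = 2j − 11.
Set 2j − 11 = 5: j = 8.
C(11,8) = 165; (-2)^8 = 256; 2^3 = 8.
Coefficient = 165 · 256 · 8 = 337920.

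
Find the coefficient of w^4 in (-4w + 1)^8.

The general term is C(8,j)·(-4w)^j·(1)^(8-j); the w^4 term has j = 4.
C(8,4) = 70.
Coefficient = C(8,4) · (-4)^4 = 70 · 256 = 17920.

17920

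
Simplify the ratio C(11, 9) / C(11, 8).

C(n,k+1)/C(n,k) = (n−k)/(k+1) = (11−8)/(8+1) = 3/9 = 1/3.

1/3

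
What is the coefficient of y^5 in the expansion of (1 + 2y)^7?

The general term is C(7,j)·(1)^j·(2y)^(7-j); the y^5 term has j = 2.
C(7,2) = 21.
Coefficient = C(7,2) · 2^5 = 21 · 32 = 672.

672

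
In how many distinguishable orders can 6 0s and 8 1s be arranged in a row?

Choose positions for the 0s: C(14,6) = 3003.

3003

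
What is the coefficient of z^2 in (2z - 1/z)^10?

General term: C(10,j)·(2z)^j·(-1/z)^(10-j), with z-exponent 1j − 1(10−j) = 2j − 10.
Set 2j − 10 = 2: j = 6.
C(10,6) = 210; 2^6 = 64; (-1)^4 = 1.
Coefficient = 210 · 64 · 1 = 13440.

13440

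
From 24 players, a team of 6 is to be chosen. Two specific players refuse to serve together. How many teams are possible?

127281

All 6-subsets: C(24,6) = 134596. Those containing both fixed elements: C(22,4) = 7315.
134596 − 7315 = 127281.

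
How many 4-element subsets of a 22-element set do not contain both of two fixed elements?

All 4-subsets: C(22,4) = 7315. Those containing both fixed elements: C(20,2) = 190.
7315 − 190 = 7125.

7125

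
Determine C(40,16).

62852101650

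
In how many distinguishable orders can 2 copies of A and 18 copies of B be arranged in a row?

190

Choose positions for the A's: C(20,2) = 190.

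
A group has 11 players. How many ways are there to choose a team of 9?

55

This is C(11,9) = 55.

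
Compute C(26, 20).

C(26,20) = C(26,6) by symmetry.
C(26,6) = (26·25·24·23·22·21) / 6! = 165765600 / 720 = 230230.

230230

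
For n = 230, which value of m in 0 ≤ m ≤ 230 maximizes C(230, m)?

C(230,m) is maximized at m = 230/2 = 115.

115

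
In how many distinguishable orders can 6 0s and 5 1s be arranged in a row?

462

Choose positions for the 0s: C(11,6) = 462.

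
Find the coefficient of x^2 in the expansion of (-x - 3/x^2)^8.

General term: C(8,j)·(-x)^j·(-3/x^2)^(8-j), with x-exponent 1j − 2(8−j) = 3j − 16.
Set 3j − 16 = 2: j = 6.
C(8,6) = 28; (-1)^6 = 1; (-3)^2 = 9.
Coefficient = 28 · 1 · 9 = 252.

252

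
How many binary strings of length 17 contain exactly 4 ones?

Choose the 4 positions: C(17,4) = 2380.

2380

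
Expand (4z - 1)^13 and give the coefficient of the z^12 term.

-218103808

The general term is C(13,j)·(4z)^j·(-1)^(13-j); the z^12 term has j = 12.
C(13,12) = 13.
Coefficient = C(13,12) · 4^12 · (-1)^1 = 13 · 16777216 · (-1) = -218103808.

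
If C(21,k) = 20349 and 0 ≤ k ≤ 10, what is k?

5

C(21,k) increases on 0 ≤ k ≤ 10. C(21,4) = 5985 and C(21,5) = 20349, so k = 5.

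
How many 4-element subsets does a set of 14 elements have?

C(14,4) = (14·13·12·11) / 4! = 24024 / 24 = 1001.

1001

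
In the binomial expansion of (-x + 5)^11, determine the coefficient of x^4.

The general term is C(11,j)·(-x)^j·(5)^(11-j); the x^4 term has j = 4.
C(11,4) = 330.
Coefficient = C(11,4) · 5^7 = 330 · 78125 = 25781250.

25781250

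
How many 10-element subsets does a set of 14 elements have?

C(14,10) = C(14,4) by symmetry.
C(14,4) = (14·13·12·11) / 4! = 24024 / 24 = 1001.

1001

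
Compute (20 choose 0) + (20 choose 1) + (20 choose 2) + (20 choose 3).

1 + 20 + 190 + 1140 = 1351.

1351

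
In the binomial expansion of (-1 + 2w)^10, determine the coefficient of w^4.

3360

The general term is C(10,j)·(-1)^j·(2w)^(10-j); the w^4 term has j = 6.
C(10,6) = 210.
Coefficient = C(10,6) · 2^4 = 210 · 16 = 3360.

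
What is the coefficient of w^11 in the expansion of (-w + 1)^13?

-78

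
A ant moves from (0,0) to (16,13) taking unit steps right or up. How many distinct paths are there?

67863915

Each path is a sequence of 29 steps with 16 rights: C(29,16) = 67863915.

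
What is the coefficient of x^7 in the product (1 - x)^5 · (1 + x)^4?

Coefficient of x^7 = Σ_{j} C(5,j)·(-1)^j·C(4,7-j)·1^(7-j) for j from 3 to 5.
= (-10) + 20 + (-6) = 4.

4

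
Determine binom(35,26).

70607460

C(35,26) = C(35,9) by symmetry.
C(35,9) = (35·34·33·32·31·30·29·28·27) / 9! = 25622035084800 / 362880 = 70607460.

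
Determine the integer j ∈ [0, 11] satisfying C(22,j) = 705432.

C(22,j) increases on 0 ≤ j ≤ 11. C(22,10) = 646646 and C(22,11) = 705432, so j = 11.

11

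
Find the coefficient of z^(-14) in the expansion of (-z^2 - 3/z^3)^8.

20412

General term: C(8,j)·(-z^2)^j·(-3/z^3)^(8-j), with z-exponent 2j − 3(8−j) = 5j − 24.
Set 5j − 24 = -14: j = 2.
C(8,2) = 28; (-1)^2 = 1; (-3)^6 = 729.
Coefficient = 28 · 1 · 729 = 20412.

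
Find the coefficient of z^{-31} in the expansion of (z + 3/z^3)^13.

13817466

General term: C(13,j)·(z)^j·(3/z^3)^(13-j), with z-exponent 1j − 3(13−j) = 4j − 39.
Set 4j − 39 = -31: j = 2.
C(13,2) = 78; 1^2 = 1; 3^11 = 177147.
Coefficient = 78 · 1 · 177147 = 13817466.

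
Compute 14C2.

91

C(14,2) = (14·13) / 2! = 182 / 2 = 91.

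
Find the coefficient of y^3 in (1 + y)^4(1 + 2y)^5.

304

Coefficient of y^3 = Σ_{j} C(4,j)·1^j·C(5,3-j)·2^(3-j) for j from 0 to 3.
= 80 + 160 + 60 + 4 = 304.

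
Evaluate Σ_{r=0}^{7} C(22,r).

1 + 22 + 231 + 1540 + 7315 + 26334 + 74613 + 170544 = 280600.

280600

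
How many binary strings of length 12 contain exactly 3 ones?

220

Choose the 3 positions: C(12,3) = 220.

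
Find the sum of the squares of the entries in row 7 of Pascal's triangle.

3432

Σ C(7,r)² is the coefficient of x^7 in (1+x)^7(1+x)^7 = (1+x)^14, i.e. C(14,7) = 3432.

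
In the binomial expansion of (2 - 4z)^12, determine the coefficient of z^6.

242221056

The general term is C(12,j)·(2)^j·(-4z)^(12-j); the z^6 term has j = 6.
C(12,6) = 924.
Coefficient = C(12,6) · 2^6 · (-4)^6 = 924 · 64 · 4096 = 242221056.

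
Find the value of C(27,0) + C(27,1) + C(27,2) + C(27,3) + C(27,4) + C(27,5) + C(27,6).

1 + 27 + 351 + 2925 + 17550 + 80730 + 296010 = 397594.

397594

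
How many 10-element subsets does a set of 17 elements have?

19448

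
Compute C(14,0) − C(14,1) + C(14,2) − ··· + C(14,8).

The partial alternating sum Σ_{k=0}^{8} (−1)^k C(14,k) = (−1)^8 C(13,8) = 1287.

1287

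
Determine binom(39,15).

25140840660

C(39,15) = (39·38·37·36·35·34·33·32·31·30·29·28·27·26·25) / 15! = 32876032921054202880000 / 1307674368000 = 25140840660.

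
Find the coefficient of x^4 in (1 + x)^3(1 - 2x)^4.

Coefficient of x^4 = Σ_{j} C(3,j)·1^j·C(4,4-j)·(-2)^(4-j) for j from 0 to 3.
= 16 + (-96) + 72 + (-8) = -16.

-16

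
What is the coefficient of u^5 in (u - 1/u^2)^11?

General term: C(11,j)·(u)^j·(-1/u^2)^(11-j), with u-exponent 1j − 2(11−j) = 3j − 22.
Set 3j − 22 = 5: j = 9.
C(11,9) = 55; 1^9 = 1; (-1)^2 = 1.
Coefficient = 55 · 1 · 1 = 55.

55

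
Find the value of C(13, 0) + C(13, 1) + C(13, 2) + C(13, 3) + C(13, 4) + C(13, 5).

1 + 13 + 78 + 286 + 715 + 1287 = 2380.

2380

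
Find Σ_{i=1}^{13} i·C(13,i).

53248

Differentiating (1+x)^13 and setting x=1: Σ i·C(13,i) = 13·2^12 = 53248.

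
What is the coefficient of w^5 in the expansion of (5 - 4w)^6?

-30720

The general term is C(6,j)·(5)^j·(-4w)^(6-j); the w^5 term has j = 1.
C(6,1) = 6.
Coefficient = C(6,1) · 5^1 · (-4)^5 = 6 · 5 · (-1024) = -30720.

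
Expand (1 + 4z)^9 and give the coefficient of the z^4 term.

32256

The general term is C(9,j)·(1)^j·(4z)^(9-j); the z^4 term has j = 5.
C(9,5) = 126.
Coefficient = C(9,5) · 4^4 = 126 · 256 = 32256.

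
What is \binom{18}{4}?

3060

C(18,4) = (18·17·16·15) / 4! = 73440 / 24 = 3060.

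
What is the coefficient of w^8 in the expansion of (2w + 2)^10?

The general term is C(10,j)·(2w)^j·(2)^(10-j); the w^8 term has j = 8.
C(10,8) = 45.
Coefficient = C(10,8) · 2^8 · 2^2 = 45 · 256 · 4 = 46080.

46080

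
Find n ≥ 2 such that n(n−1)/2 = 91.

n(n−1)/2 = 91 ⇒ n(n−1) = 182. Since 14·13 = 182, n = 14.

14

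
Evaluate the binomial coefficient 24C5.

42504

C(24,5) = (24·23·22·21·20) / 5! = 5100480 / 120 = 42504.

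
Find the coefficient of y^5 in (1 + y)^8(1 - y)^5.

Coefficient of y^5 = Σ_{j} C(8,j)·1^j·C(5,5-j)·(-1)^(5-j) for j from 0 to 5.
= (-1) + 40 + (-280) + 560 + (-350) + 56 = 25.

25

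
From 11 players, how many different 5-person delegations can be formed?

462

This is C(11,5) = 462.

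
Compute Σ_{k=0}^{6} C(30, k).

1 + 30 + 435 + 4060 + 27405 + 142506 + 593775 = 768212.

768212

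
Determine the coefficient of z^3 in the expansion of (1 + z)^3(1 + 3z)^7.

Coefficient of z^3 = Σ_{j} C(3,j)·1^j·C(7,3-j)·3^(3-j) for j from 0 to 3.
= 945 + 567 + 63 + 1 = 1576.

1576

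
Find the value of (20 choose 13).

77520

C(20,13) = C(20,7) by symmetry.
C(20,7) = (20·19·18·17·16·15·14) / 7! = 390700800 / 5040 = 77520.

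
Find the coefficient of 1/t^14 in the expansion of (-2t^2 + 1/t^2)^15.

General term: C(15,j)·(-2t^2)^j·(1/t^2)^(15-j), with t-exponent 2j − 2(15−j) = 4j − 30.
Set 4j − 30 = -14: j = 4.
C(15,4) = 1365; (-2)^4 = 16; 1^11 = 1.
Coefficient = 1365 · 16 · 1 = 21840.

21840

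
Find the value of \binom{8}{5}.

C(8,5) = C(8,3) by symmetry.
C(8,3) = (8·7·6) / 3! = 336 / 6 = 56.

56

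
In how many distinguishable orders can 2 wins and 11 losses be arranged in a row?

Choose positions for the wins: C(13,2) = 78.

78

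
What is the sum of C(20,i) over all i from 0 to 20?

1048576

Setting x = 1 in (1+x)^20 gives Σ C(20,i) = 2^20 = 1048576.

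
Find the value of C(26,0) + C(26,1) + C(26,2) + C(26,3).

2952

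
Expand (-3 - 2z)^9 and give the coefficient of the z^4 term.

-489888

The general term is C(9,j)·(-3)^j·(-2z)^(9-j); the z^4 term has j = 5.
C(9,5) = 126.
Coefficient = C(9,5) · (-3)^5 · (-2)^4 = 126 · (-243) · 16 = -489888.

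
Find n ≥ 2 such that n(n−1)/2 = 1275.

51

n(n−1)/2 = 1275 ⇒ n(n−1) = 2550. Since 51·50 = 2550, n = 51.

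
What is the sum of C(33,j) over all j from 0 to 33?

The entries of row 33 sum to 2^33 = 8589934592.

8589934592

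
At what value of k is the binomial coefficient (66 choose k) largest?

C(66,k) is maximized at k = 66/2 = 33.

33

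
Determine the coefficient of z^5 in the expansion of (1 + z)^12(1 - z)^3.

Coefficient of z^5 = Σ_{j} C(12,j)·1^j·C(3,5-j)·(-1)^(5-j) for j from 2 to 5.
= (-66) + 660 + (-1485) + 792 = -99.

-99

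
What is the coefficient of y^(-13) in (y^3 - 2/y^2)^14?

-745472

General term: C(14,j)·(y^3)^j·(-2/y^2)^(14-j), with y-exponent 3j − 2(14−j) = 5j − 28.
Set 5j − 28 = -13: j = 3.
C(14,3) = 364; 1^3 = 1; (-2)^11 = -2048.
Coefficient = 364 · 1 · (-2048) = -745472.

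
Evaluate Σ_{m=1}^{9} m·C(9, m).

2304

Since m·C(9,m) = 9·C(8,m−1), the sum is 9·2^8 = 9·256 = 2304.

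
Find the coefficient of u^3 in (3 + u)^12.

4330260

The general term is C(12,j)·(3)^j·(u)^(12-j); the u^3 term has j = 9.
C(12,9) = 220.
Coefficient = C(12,9) · 3^9 = 220 · 19683 = 4330260.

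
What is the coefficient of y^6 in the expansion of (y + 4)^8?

448

The general term is C(8,j)·(y)^j·(4)^(8-j); the y^6 term has j = 6.
C(8,6) = 28.
Coefficient = C(8,6) · 4^2 = 28 · 16 = 448.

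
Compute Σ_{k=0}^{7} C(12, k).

1 + 12 + 66 + 220 + 495 + 792 + 924 + 792 = 3302.

3302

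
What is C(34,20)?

1391975640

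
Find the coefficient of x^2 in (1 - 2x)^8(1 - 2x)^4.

264

Coefficient of x^2 = Σ_{j} C(8,j)·(-2)^j·C(4,2-j)·(-2)^(2-j) for j from 0 to 2.
= 24 + 128 + 112 = 264.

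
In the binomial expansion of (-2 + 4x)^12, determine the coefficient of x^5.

The general term is C(12,j)·(-2)^j·(4x)^(12-j); the x^5 term has j = 7.
C(12,7) = 792.
Coefficient = C(12,7) · (-2)^7 · 4^5 = 792 · (-128) · 1024 = -103809024.

-103809024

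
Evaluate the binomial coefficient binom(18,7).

31824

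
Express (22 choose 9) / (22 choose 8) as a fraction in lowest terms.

C(n,k+1)/C(n,k) = (n−k)/(k+1) = (22−8)/(8+1) = 14/9.

14/9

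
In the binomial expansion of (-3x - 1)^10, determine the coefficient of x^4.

17010

The general term is C(10,j)·(-3x)^j·(-1)^(10-j); the x^4 term has j = 4.
C(10,4) = 210.
Coefficient = C(10,4) · (-3)^4 = 210 · 81 = 17010.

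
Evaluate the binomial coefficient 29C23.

475020

C(29,23) = C(29,6) by symmetry.
C(29,6) = (29·28·27·26·25·24) / 6! = 342014400 / 720 = 475020.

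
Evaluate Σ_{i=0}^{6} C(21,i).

1 + 21 + 210 + 1330 + 5985 + 20349 + 54264 = 82160.

82160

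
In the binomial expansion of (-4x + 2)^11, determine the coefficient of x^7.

-86507520

The general term is C(11,j)·(-4x)^j·(2)^(11-j); the x^7 term has j = 7.
C(11,7) = 330.
Coefficient = C(11,7) · (-4)^7 · 2^4 = 330 · (-16384) · 16 = -86507520.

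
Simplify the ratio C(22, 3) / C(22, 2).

20/3

C(n,k+1)/C(n,k) = (n−k)/(k+1) = (22−2)/(2+1) = 20/3.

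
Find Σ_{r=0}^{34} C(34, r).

The entries of row 34 sum to 2^34 = 17179869184.

17179869184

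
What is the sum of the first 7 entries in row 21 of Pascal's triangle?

1 + 21 + 210 + 1330 + 5985 + 20349 + 54264 = 82160.

82160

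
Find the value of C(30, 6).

C(30,6) = (30·29·28·27·26·25) / 6! = 427518000 / 720 = 593775.

593775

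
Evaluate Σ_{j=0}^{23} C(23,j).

8388608

Setting x = 1 in (1+x)^23 gives Σ C(23,j) = 2^23 = 8388608.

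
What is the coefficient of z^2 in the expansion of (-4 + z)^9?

The general term is C(9,j)·(-4)^j·(z)^(9-j); the z^2 term has j = 7.
C(9,7) = 36.
Coefficient = C(9,7) · (-4)^7 = 36 · (-16384) = -589824.

-589824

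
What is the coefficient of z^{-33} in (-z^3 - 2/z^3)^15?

-860160

General term: C(15,j)·(-z^3)^j·(-2/z^3)^(15-j), with z-exponent 3j − 3(15−j) = 6j − 45.
Set 6j − 45 = -33: j = 2.
C(15,2) = 105; (-1)^2 = 1; (-2)^13 = -8192.
Coefficient = 105 · 1 · (-8192) = -860160.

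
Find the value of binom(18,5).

8568

C(18,5) = (18·17·16·15·14) / 5! = 1028160 / 120 = 8568.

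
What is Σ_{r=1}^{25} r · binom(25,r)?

419430400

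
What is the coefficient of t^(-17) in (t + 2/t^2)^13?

292864

General term: C(13,j)·(t)^j·(2/t^2)^(13-j), with t-exponent 1j − 2(13−j) = 3j − 26.
Set 3j − 26 = -17: j = 3.
C(13,3) = 286; 1^3 = 1; 2^10 = 1024.
Coefficient = 286 · 1 · 1024 = 292864.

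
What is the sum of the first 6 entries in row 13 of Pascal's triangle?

1 + 13 + 78 + 286 + 715 + 1287 = 2380.

2380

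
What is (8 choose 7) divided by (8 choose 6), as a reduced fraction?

2/7

C(n,k+1)/C(n,k) = (n−k)/(k+1) = (8−6)/(6+1) = 2/7.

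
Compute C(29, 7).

1560780

C(29,7) = (29·28·27·26·25·24·23) / 7! = 7866331200 / 5040 = 1560780.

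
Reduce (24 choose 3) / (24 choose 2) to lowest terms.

22/3

C(n,k+1)/C(n,k) = (n−k)/(k+1) = (24−2)/(2+1) = 22/3.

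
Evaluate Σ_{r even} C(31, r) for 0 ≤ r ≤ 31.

1073741824

Even-r terms of row 31 sum to 2^30 = 1073741824.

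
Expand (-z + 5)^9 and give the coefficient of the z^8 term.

45

The general term is C(9,j)·(-z)^j·(5)^(9-j); the z^8 term has j = 8.
C(9,8) = 9.
Coefficient = C(9,8) · 5^1 = 9 · 5 = 45.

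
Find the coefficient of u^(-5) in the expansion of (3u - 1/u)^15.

General term: C(15,j)·(3u)^j·(-1/u)^(15-j), with u-exponent 1j − 1(15−j) = 2j − 15.
Set 2j − 15 = -5: j = 5.
C(15,5) = 3003; 3^5 = 243; (-1)^10 = 1.
Coefficient = 3003 · 243 · 1 = 729729.

729729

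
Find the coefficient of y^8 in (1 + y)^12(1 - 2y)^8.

2895

Coefficient of y^8 = Σ_{j} C(12,j)·1^j·C(8,8-j)·(-2)^(8-j) for j from 0 to 8.
= 256 + (-12288) + 118272 + (-394240) + 554400 + (-354816) + 103488 + (-12672) + 495 = 2895.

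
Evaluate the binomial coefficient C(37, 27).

348330136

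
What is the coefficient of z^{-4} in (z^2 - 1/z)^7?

General term: C(7,j)·(z^2)^j·(-1/z)^(7-j), with z-exponent 2j − 1(7−j) = 3j − 7.
Set 3j − 7 = -4: j = 1.
C(7,1) = 7; 1^1 = 1; (-1)^6 = 1.
Coefficient = 7 · 1 · 1 = 7.

7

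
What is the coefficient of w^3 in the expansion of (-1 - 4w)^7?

The general term is C(7,j)·(-1)^j·(-4w)^(7-j); the w^3 term has j = 4.
C(7,4) = 35.
Coefficient = C(7,4) · (-4)^3 = 35 · (-64) = -2240.

-2240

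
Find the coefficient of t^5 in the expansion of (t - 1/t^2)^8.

-8

General term: C(8,j)·(t)^j·(-1/t^2)^(8-j), with t-exponent 1j − 2(8−j) = 3j − 16.
Set 3j − 16 = 5: j = 7.
C(8,7) = 8; 1^7 = 1; (-1)^1 = -1.
Coefficient = 8 · 1 · (-1) = -8.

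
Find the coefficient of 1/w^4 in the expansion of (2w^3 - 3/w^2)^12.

51963120

General term: C(12,j)·(2w^3)^j·(-3/w^2)^(12-j), with w-exponent 3j − 2(12−j) = 5j − 24.
Set 5j − 24 = -4: j = 4.
C(12,4) = 495; 2^4 = 16; (-3)^8 = 6561.
Coefficient = 495 · 16 · 6561 = 51963120.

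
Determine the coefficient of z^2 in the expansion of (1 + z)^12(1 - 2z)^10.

Coefficient of z^2 = Σ_{j} C(12,j)·1^j·C(10,2-j)·(-2)^(2-j) for j from 0 to 2.
= 180 + (-240) + 66 = 6.

6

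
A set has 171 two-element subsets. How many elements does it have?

n(n−1)/2 = 171 ⇒ n(n−1) = 342. Since 19·18 = 342, n = 19.

19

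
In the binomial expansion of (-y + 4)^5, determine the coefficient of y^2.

640

The general term is C(5,j)·(-y)^j·(4)^(5-j); the y^2 term has j = 2.
C(5,2) = 10.
Coefficient = C(5,2) · 4^3 = 10 · 64 = 640.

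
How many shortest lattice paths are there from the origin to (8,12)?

Each path is a sequence of 20 steps with 8 rights: C(20,8) = 125970.

125970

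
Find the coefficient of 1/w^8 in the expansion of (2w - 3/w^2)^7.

-20412

General term: C(7,j)·(2w)^j·(-3/w^2)^(7-j), with w-exponent 1j − 2(7−j) = 3j − 14.
Set 3j − 14 = -8: j = 2.
C(7,2) = 21; 2^2 = 4; (-3)^5 = -243.
Coefficient = 21 · 4 · (-243) = -20412.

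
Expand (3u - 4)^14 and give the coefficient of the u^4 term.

The general term is C(14,j)·(3u)^j·(-4)^(14-j); the u^4 term has j = 4.
C(14,4) = 1001.
Coefficient = C(14,4) · 3^4 · (-4)^10 = 1001 · 81 · 1048576 = 85019590656.

85019590656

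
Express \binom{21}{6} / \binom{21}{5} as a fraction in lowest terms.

8/3

C(n,k+1)/C(n,k) = (n−k)/(k+1) = (21−5)/(5+1) = 16/6 = 8/3.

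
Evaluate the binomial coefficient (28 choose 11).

C(28,11) = (28·27·26·25·24·23·22·21·20·19·18) / 11! = 857180548224000 / 39916800 = 21474180.

21474180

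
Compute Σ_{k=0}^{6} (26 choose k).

1 + 26 + 325 + 2600 + 14950 + 65780 + 230230 = 313912.

313912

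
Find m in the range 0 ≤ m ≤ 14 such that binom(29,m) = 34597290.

11

C(29,m) increases on 0 ≤ m ≤ 14. C(29,10) = 20030010 and C(29,11) = 34597290, so m = 11.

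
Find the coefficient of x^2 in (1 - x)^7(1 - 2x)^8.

245

Coefficient of x^2 = Σ_{j} C(7,j)·(-1)^j·C(8,2-j)·(-2)^(2-j) for j from 0 to 2.
= 112 + 112 + 21 = 245.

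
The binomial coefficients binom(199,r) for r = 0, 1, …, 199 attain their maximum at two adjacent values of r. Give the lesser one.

For odd n = 199, C(199,r) peaks at r = (n−1)/2 and (n+1)/2; the lesser is 99.

99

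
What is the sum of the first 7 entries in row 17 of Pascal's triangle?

1 + 17 + 136 + 680 + 2380 + 6188 + 12376 = 21778.

21778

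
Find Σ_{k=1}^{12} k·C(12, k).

24576

Since k·C(12,k) = 12·C(11,k−1), the sum is 12·2^11 = 12·2048 = 24576.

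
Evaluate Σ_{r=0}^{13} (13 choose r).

The entries of row 13 sum to 2^13 = 8192.

8192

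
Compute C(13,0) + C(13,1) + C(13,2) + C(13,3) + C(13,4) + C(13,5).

1 + 13 + 78 + 286 + 715 + 1287 = 2380.

2380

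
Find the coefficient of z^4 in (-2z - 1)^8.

The general term is C(8,j)·(-2z)^j·(-1)^(8-j); the z^4 term has j = 4.
C(8,4) = 70.
Coefficient = C(8,4) · (-2)^4 = 70 · 16 = 1120.

1120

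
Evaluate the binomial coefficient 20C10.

184756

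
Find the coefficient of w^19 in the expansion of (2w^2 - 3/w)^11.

General term: C(11,j)·(2w^2)^j·(-3/w)^(11-j), with w-exponent 2j − 1(11−j) = 3j − 11.
Set 3j − 11 = 19: j = 10.
C(11,10) = 11; 2^10 = 1024; (-3)^1 = -3.
Coefficient = 11 · 1024 · (-3) = -33792.

-33792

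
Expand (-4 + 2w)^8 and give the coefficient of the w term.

-262144

The general term is C(8,j)·(-4)^j·(2w)^(8-j); the w^1 term has j = 7.
C(8,7) = 8.
Coefficient = C(8,7) · (-4)^7 · 2^1 = 8 · (-16384) · 2 = -262144.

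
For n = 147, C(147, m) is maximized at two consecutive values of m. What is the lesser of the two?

73

For odd n = 147, C(147,m) peaks at m = (n−1)/2 and (n+1)/2; the lesser is 73.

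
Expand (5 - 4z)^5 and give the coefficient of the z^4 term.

6400

The general term is C(5,j)·(5)^j·(-4z)^(5-j); the z^4 term has j = 1.
C(5,1) = 5.
Coefficient = C(5,1) · 5^1 · (-4)^4 = 5 · 5 · 256 = 6400.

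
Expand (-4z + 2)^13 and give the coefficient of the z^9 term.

-2998927360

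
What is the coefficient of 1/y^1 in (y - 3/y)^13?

General term: C(13,j)·(y)^j·(-3/y)^(13-j), with y-exponent 1j − 1(13−j) = 2j − 13.
Set 2j − 13 = -1: j = 6.
C(13,6) = 1716; 1^6 = 1; (-3)^7 = -2187.
Coefficient = 1716 · 1 · (-2187) = -3752892.

-3752892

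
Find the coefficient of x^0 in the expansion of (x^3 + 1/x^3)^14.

General term: C(14,j)·(x^3)^j·(1/x^3)^(14-j), with x-exponent 3j − 3(14−j) = 6j − 42.
Set 6j − 42 = 0: j = 7.
C(14,7) = 3432; 1^7 = 1; 1^7 = 1.
Coefficient = 3432 · 1 · 1 = 3432.

3432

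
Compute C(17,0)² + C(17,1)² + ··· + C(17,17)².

2333606220

By Vandermonde's identity, Σ C(17,i)² = C(34,17) = 2333606220.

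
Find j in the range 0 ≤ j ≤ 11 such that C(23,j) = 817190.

C(23,j) increases on 0 ≤ j ≤ 11. C(23,8) = 490314 and C(23,9) = 817190, so j = 9.

9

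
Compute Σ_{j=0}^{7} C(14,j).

9908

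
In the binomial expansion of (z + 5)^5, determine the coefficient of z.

The general term is C(5,j)·(z)^j·(5)^(5-j); the z^1 term has j = 1.
C(5,1) = 5.
Coefficient = C(5,1) · 5^4 = 5 · 625 = 3125.

3125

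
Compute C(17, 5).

C(17,5) = (17·16·15·14·13) / 5! = 742560 / 120 = 6188.

6188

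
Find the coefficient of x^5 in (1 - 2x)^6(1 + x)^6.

-126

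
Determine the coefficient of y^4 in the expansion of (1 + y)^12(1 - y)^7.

-44

Coefficient of y^4 = Σ_{j} C(12,j)·1^j·C(7,4-j)·(-1)^(4-j) for j from 0 to 4.
= 35 + (-420) + 1386 + (-1540) + 495 = -44.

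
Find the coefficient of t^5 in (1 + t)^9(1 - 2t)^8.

Coefficient of t^5 = Σ_{j} C(9,j)·1^j·C(8,5-j)·(-2)^(5-j) for j from 0 to 5.
= (-1792) + 10080 + (-16128) + 9408 + (-2016) + 126 = -322.

-322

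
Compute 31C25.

736281

C(31,25) = C(31,6) by symmetry.
C(31,6) = (31·30·29·28·27·26) / 6! = 530122320 / 720 = 736281.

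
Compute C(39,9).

211915132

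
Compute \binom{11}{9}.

55

C(11,9) = C(11,2) by symmetry.
C(11,2) = (11·10) / 2! = 110 / 2 = 55.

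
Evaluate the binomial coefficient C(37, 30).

C(37,30) = C(37,7) by symmetry.
C(37,7) = (37·36·35·34·33·32·31) / 7! = 51889178880 / 5040 = 10295472.

10295472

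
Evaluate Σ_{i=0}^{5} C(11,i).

1024

1 + 11 + 55 + 165 + 330 + 462 = 1024.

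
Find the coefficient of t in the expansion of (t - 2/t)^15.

-823680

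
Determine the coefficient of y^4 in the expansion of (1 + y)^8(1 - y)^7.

21

Coefficient of y^4 = Σ_{j} C(8,j)·1^j·C(7,4-j)·(-1)^(4-j) for j from 0 to 4.
= 35 + (-280) + 588 + (-392) + 70 = 21.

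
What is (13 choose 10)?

286

C(13,10) = C(13,3) by symmetry.
C(13,3) = (13·12·11) / 3! = 1716 / 6 = 286.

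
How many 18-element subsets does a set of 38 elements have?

C(38,18) = (38·37·36·35·34·33·32·31·30·29·28·27·26·25·24·23·22·21) / 18! = 214978908196382744494080000 / 6402373705728000 = 33578000610.

33578000610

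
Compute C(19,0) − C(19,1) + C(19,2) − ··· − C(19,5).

-8568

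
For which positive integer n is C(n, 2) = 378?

n(n−1)/2 = 378 ⇒ n(n−1) = 756. Since 28·27 = 756, n = 28.

28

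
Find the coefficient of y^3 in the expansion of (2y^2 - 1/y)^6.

General term: C(6,j)·(2y^2)^j·(-1/y)^(6-j), with y-exponent 2j − 1(6−j) = 3j − 6.
Set 3j − 6 = 3: j = 3.
C(6,3) = 20; 2^3 = 8; (-1)^3 = -1.
Coefficient = 20 · 8 · (-1) = -160.

-160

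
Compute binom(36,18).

C(36,18) = (36·35·34·33·32·31·30·29·28·27·26·25·24·23·22·21·20·19) / 18! = 58102407620643984998400000 / 6402373705728000 = 9075135300.

9075135300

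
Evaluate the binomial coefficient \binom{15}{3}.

C(15,3) = (15·14·13) / 3! = 2730 / 6 = 455.

455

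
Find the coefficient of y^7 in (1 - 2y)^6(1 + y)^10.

-80

Coefficient of y^7 = Σ_{j} C(6,j)·(-2)^j·C(10,7-j)·1^(7-j) for j from 0 to 6.
= 120 + (-2520) + 15120 + (-33600) + 28800 + (-8640) + 640 = -80.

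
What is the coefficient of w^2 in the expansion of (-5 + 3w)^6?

The general term is C(6,j)·(-5)^j·(3w)^(6-j); the w^2 term has j = 4.
C(6,4) = 15.
Coefficient = C(6,4) · (-5)^4 · 3^2 = 15 · 625 · 9 = 84375.

84375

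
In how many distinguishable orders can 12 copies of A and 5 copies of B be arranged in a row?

Choose positions for the A's: C(17,12) = 6188.

6188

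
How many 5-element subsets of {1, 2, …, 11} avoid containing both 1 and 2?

All 5-subsets: C(11,5) = 462. Those containing both fixed elements: C(9,3) = 84.
462 − 84 = 378.

378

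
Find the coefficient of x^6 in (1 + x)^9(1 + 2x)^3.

Coefficient of x^6 = Σ_{j} C(9,j)·1^j·C(3,6-j)·2^(6-j) for j from 3 to 6.
= 672 + 1512 + 756 + 84 = 3024.

3024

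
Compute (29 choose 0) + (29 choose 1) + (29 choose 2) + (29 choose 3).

4090

1 + 29 + 406 + 3654 = 4090.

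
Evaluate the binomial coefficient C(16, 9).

11440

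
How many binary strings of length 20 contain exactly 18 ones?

Choose the 18 positions: C(20,18) = 190.

190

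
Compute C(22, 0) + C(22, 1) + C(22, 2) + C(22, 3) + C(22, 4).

1 + 22 + 231 + 1540 + 7315 = 9109.

9109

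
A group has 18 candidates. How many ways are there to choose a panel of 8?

43758

This is C(18,8) = 43758.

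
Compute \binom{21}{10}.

352716

C(21,10) = (21·20·19·18·17·16·15·14·13·12) / 10! = 1279935820800 / 3628800 = 352716.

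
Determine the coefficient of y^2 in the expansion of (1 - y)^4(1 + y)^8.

2

Coefficient of y^2 = Σ_{j} C(4,j)·(-1)^j·C(8,2-j)·1^(2-j) for j from 0 to 2.
= 28 + (-32) + 6 = 2.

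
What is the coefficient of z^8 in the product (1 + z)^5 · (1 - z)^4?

Coefficient of z^8 = Σ_{j} C(5,j)·1^j·C(4,8-j)·(-1)^(8-j) for j from 4 to 5.
= 5 + (-4) = 1.

1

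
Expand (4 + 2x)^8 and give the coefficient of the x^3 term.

The general term is C(8,j)·(4)^j·(2x)^(8-j); the x^3 term has j = 5.
C(8,5) = 56.
Coefficient = C(8,5) · 4^5 · 2^3 = 56 · 1024 · 8 = 458752.

458752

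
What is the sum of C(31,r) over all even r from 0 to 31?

1073741824

Half of (1+1)^31 + (1−1)^31 gives the even-index sum: 2^30 = 1073741824.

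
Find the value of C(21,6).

54264

C(21,6) = (21·20·19·18·17·16) / 6! = 39070080 / 720 = 54264.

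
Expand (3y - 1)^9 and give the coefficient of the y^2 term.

The general term is C(9,j)·(3y)^j·(-1)^(9-j); the y^2 term has j = 2.
C(9,2) = 36.
Coefficient = C(9,2) · 3^2 · (-1)^7 = 36 · 9 · (-1) = -324.

-324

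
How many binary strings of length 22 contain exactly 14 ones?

319770

Choose the 14 positions: C(22,14) = 319770.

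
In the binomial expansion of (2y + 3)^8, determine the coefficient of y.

34992

The general term is C(8,j)·(2y)^j·(3)^(8-j); the y^1 term has j = 1.
C(8,1) = 8.
Coefficient = C(8,1) · 2^1 · 3^7 = 8 · 2 · 2187 = 34992.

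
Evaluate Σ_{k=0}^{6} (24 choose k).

1 + 24 + 276 + 2024 + 10626 + 42504 + 134596 = 190051.

190051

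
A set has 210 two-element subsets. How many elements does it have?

21

n(n−1)/2 = 210 ⇒ n(n−1) = 420. Since 21·20 = 420, n = 21.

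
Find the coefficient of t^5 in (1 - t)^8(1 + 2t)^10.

-672

Coefficient of t^5 = Σ_{j} C(8,j)·(-1)^j·C(10,5-j)·2^(5-j) for j from 0 to 5.
= 8064 + (-26880) + 26880 + (-10080) + 1400 + (-56) = -672.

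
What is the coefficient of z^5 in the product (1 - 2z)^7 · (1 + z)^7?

-161

Coefficient of z^5 = Σ_{j} C(7,j)·(-2)^j·C(7,5-j)·1^(5-j) for j from 0 to 5.
= 21 + (-490) + 2940 + (-5880) + 3920 + (-672) = -161.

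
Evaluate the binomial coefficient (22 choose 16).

74613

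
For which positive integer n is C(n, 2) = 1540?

n(n−1)/2 = 1540 ⇒ n(n−1) = 3080. Since 56·55 = 3080, n = 56.

56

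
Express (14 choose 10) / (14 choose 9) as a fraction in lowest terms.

1/2

C(n,k+1)/C(n,k) = (n−k)/(k+1) = (14−9)/(9+1) = 5/10 = 1/2.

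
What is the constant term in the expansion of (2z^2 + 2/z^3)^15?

164003840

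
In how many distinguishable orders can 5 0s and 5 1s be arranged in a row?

252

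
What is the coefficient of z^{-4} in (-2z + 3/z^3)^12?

10264320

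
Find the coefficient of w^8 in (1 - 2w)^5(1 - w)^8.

Coefficient of w^8 = Σ_{j} C(5,j)·(-2)^j·C(8,8-j)·(-1)^(8-j) for j from 0 to 5.
= 1 + 80 + 1120 + 4480 + 5600 + 1792 = 13073.

13073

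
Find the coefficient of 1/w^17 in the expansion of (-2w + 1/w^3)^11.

5280

General term: C(11,j)·(-2w)^j·(1/w^3)^(11-j), with w-exponent 1j − 3(11−j) = 4j − 33.
Set 4j − 33 = -17: j = 4.
C(11,4) = 330; (-2)^4 = 16; 1^7 = 1.
Coefficient = 330 · 16 · 1 = 5280.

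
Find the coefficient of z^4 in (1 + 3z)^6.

The general term is C(6,j)·(1)^j·(3z)^(6-j); the z^4 term has j = 2.
C(6,2) = 15.
Coefficient = C(6,2) · 3^4 = 15 · 81 = 1215.

1215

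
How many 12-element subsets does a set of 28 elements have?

30421755

C(28,12) = (28·27·26·25·24·23·22·21·20·19·18·17) / 12! = 14572069319808000 / 479001600 = 30421755.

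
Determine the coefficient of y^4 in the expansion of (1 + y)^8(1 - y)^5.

Coefficient of y^4 = Σ_{j} C(8,j)·1^j·C(5,4-j)·(-1)^(4-j) for j from 0 to 4.
= 5 + (-80) + 280 + (-280) + 70 = -5.

-5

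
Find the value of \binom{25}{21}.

C(25,21) = C(25,4) by symmetry.
C(25,4) = (25·24·23·22) / 4! = 303600 / 24 = 12650.

12650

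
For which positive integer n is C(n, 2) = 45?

10

n(n−1)/2 = 45 ⇒ n(n−1) = 90. Since 10·9 = 90, n = 10.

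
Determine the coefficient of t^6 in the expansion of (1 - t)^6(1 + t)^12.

116

Coefficient of t^6 = Σ_{j} C(6,j)·(-1)^j·C(12,6-j)·1^(6-j) for j from 0 to 6.
= 924 + (-4752) + 7425 + (-4400) + 990 + (-72) + 1 = 116.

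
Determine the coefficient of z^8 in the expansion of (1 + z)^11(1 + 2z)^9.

Coefficient of z^8 = Σ_{j} C(11,j)·1^j·C(9,8-j)·2^(8-j) for j from 0 to 8.
= 2304 + 50688 + 295680 + 665280 + 665280 + 310464 + 66528 + 5940 + 165 = 2062329.

2062329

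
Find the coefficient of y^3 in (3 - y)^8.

The general term is C(8,j)·(3)^j·(-y)^(8-j); the y^3 term has j = 5.
C(8,5) = 56.
Coefficient = C(8,5) · 3^5 · (-1)^3 = 56 · 243 · (-1) = -13608.

-13608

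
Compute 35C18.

4537567650

C(35,18) = C(35,17) by symmetry.
C(35,17) = (35·34·33·32·31·30·29·28·27·26·25·24·23·22·21·20·19) / 17! = 1613955767240110694400000 / 355687428096000 = 4537567650.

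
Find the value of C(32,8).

C(32,8) = (32·31·30·29·28·27·26·25) / 8! = 424097856000 / 40320 = 10518300.

10518300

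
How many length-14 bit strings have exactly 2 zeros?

Choose the 2 positions: C(14,2) = 91.

91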